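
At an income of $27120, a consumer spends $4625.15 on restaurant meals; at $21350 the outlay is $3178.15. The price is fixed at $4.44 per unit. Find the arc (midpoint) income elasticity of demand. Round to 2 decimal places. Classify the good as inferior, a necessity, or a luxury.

1.56 (luxury)

With a constant price, Q₁ = 4625.15/4.44 = 1041.700 and Q₂ = 3178.15/4.44 = 715.800 (equivalently, work directly with expenditure since P cancels).
Midpoint %ΔQ = (3178.15 − 4625.15)/3901.65 = -0.37087; midpoint %ΔI = (21350 − 27120)/24235 = -0.23809.
η = -0.37087 / -0.23809 = 1.56.
η > 1 ⇒ luxury.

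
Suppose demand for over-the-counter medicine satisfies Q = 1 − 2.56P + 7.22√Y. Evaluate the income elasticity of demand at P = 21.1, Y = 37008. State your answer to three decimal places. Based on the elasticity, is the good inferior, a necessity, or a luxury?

0.520 (necessity)

At P = 21.1, Y = 37008: Q = 1335.929.
Holding P constant, ∂Q/∂Y = 7.22/(2√Y) = 0.0187655.
η_Y = (∂Q/∂Y)·(Y/Q) = 0.0187655 × (37008/1335.929) = 0.520.
Since 0 < η < 1, this is a necessity.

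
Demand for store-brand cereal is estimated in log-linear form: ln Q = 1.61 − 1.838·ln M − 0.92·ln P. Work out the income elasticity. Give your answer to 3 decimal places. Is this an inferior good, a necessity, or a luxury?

-1.838 (inferior good)

In a log-linear demand, the coefficient on ln M is the income elasticity.
So η = -1.838.
η < 0 ⇒ inferior good.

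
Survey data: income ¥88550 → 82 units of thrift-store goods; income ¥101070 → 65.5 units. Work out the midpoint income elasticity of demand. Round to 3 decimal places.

ΔQ = 65.5 − 82 = -16.5; midpoint Q̄ = (82 + 65.5)/2 = 73.75.
ΔI = 101070 − 88550 = 12520; midpoint Ī = (88550 + 101070)/2 = 94810.
η = (ΔQ/Q̄) ÷ (ΔI/Ī) = (-16.5/73.75) ÷ (12520/94810) = -1.694.

-1.694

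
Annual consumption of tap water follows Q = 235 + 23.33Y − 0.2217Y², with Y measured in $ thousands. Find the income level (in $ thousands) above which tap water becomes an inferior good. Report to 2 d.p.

52.62

dQ/dY = 23.33 − 0.4434Y.
The good is inferior where dQ/dY < 0. Setting dQ/dY = 0 gives Y = 23.33 / 0.4434 = 52.62.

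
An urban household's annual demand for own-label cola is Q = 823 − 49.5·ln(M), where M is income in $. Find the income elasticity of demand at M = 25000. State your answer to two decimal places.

-0.15

At M = 25000: Q = 321.732.
dQ/dM = -49.5/M = -0.00198 at this income.
η = (dQ/dM)·(M/Q) = -0.00198 × (25000/321.732) = -0.15.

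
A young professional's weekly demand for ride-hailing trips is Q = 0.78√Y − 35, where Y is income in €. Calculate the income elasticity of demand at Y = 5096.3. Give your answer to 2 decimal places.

1.35

At Y = 5096.3: Q = 20.683.
dQ/dY = 0.78/(2√Y) = 0.00546307 at this income.
η = (dQ/dY)·(Y/Q) = 0.00546307 × (5096.3/20.683) = 1.35.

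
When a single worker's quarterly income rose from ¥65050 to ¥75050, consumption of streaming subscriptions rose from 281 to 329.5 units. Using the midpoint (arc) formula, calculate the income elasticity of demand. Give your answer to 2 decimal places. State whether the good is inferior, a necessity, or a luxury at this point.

ΔQ = 329.5 − 281 = 48.5; midpoint Q̄ = (281 + 329.5)/2 = 305.25.
ΔI = 75050 − 65050 = 10000; midpoint Ī = (65050 + 75050)/2 = 70050.
η = (ΔQ/Q̄) ÷ (ΔI/Ī) = (48.5/305.25) ÷ (10000/70050) = 1.11.
η > 1 ⇒ luxury.

1.11 (luxury)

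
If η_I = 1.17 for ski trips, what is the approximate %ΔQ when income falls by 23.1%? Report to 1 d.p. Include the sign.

%ΔQ ≈ η × %ΔI = 1.17 × (-23.1%) = -27.0%.

-27.0%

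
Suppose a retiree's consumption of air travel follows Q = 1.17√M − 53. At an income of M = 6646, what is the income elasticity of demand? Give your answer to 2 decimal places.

1.13

At M = 6646: Q = 42.382.
dQ/dM = 1.17/(2√M) = 0.00717589 at this income.
η = (dQ/dM)·(M/Q) = 0.00717589 × (6646/42.382) = 1.13.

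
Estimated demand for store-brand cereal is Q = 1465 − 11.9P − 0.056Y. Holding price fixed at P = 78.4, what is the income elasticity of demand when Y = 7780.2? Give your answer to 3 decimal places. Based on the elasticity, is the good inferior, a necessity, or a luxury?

-4.522 (inferior good)

At P = 78.4, Y = 7780.2: Q = 96.349.
Holding P constant, ∂Q/∂Y = −0.056.
η_Y = (∂Q/∂Y)·(Y/Q) = -0.056 × (7780.2/96.349) = -4.522.
Since η < 0, this is an inferior good.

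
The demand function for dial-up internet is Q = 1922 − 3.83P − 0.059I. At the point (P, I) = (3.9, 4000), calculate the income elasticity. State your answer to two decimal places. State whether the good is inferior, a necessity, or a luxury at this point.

-0.14 (inferior good)

At P = 3.9, I = 4000: Q = 1671.063.
Holding P constant, ∂Q/∂I = −0.059.
η_I = (∂Q/∂I)·(I/Q) = -0.059 × (4000/1671.063) = -0.14.
Since η < 0, this is an inferior good.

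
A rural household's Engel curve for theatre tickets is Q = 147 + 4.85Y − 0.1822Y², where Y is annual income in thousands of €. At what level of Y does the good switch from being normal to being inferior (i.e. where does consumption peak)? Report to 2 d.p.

dQ/dY = 4.85 − 0.3644Y.
The good is inferior where dQ/dY < 0. Setting dQ/dY = 0 gives Y = 4.85 / 0.3644 = 13.31.

13.31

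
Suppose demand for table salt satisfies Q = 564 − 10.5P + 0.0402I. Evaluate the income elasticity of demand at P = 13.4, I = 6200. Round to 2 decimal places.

0.37

At P = 13.4, I = 6200: Q = 672.540.
Holding P constant, ∂Q/∂I = 0.0402.
η_I = (∂Q/∂I)·(I/Q) = 0.0402 × (6200/672.540) = 0.37.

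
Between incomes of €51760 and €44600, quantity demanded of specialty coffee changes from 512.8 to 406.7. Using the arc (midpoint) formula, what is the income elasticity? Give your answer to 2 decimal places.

1.55

ΔQ = 406.7 − 512.8 = -106.1; midpoint Q̄ = (512.8 + 406.7)/2 = 459.75.
ΔI = 44600 − 51760 = -7160; midpoint Ī = (51760 + 44600)/2 = 48180.
η = (ΔQ/Q̄) ÷ (ΔI/Ī) = (-106.1/459.75) ÷ (-7160/48180) = 1.55.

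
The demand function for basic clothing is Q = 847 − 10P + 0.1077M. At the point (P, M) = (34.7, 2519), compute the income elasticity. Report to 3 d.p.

0.352

At P = 34.7, M = 2519: Q = 771.296.
Holding P constant, ∂Q/∂M = 0.1077.
η_M = (∂Q/∂M)·(M/Q) = 0.1077 × (2519/771.296) = 0.352.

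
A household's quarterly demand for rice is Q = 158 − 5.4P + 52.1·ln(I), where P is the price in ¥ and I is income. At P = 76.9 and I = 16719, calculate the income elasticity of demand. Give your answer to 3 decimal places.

At P = 76.9, I = 16719: Q = 249.376.
Holding P constant, ∂Q/∂I = 52.1/I = 0.00311622.
η_I = (∂Q/∂I)·(I/Q) = 0.00311622 × (16719/249.376) = 0.209.

0.209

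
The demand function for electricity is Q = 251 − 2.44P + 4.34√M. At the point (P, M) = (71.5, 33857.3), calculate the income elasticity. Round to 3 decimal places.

0.456

At P = 71.5, M = 33857.3: Q = 875.115.
Holding P constant, ∂Q/∂M = 4.34/(2√M) = 0.0117933.
η_M = (∂Q/∂M)·(M/Q) = 0.0117933 × (33857.3/875.115) = 0.456.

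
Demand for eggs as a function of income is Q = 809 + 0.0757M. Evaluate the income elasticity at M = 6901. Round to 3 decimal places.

At M = 6901: Q = 1331.406.
dQ/dM = 0.0757.
η = (dQ/dM)·(M/Q) = 0.0757 × (6901/1331.406) = 0.392.

0.392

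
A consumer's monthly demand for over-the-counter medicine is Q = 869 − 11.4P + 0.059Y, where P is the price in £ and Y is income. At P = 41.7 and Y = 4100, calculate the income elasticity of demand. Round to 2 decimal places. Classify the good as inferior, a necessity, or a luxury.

At P = 41.7, Y = 4100: Q = 635.520.
Holding P constant, ∂Q/∂Y = 0.059.
η_Y = (∂Q/∂Y)·(Y/Q) = 0.059 × (4100/635.520) = 0.38.
Since 0 < η < 1, this is a necessity.

0.38 (necessity)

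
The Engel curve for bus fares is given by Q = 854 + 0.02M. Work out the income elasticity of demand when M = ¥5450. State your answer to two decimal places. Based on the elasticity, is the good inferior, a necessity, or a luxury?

0.11 (necessity)

At M = 5450: Q = 963.000.
dQ/dM = 0.02.
η = (dQ/dM)·(M/Q) = 0.02 × (5450/963.000) = 0.11.
Since 0 < η < 1, the good is a necessity.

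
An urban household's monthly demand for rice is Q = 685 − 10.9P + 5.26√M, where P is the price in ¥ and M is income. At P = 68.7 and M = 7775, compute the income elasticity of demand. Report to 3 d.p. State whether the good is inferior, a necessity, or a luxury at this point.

At P = 68.7, M = 7775: Q = 399.976.
Holding P constant, ∂Q/∂M = 5.26/(2√M) = 0.0298267.
η_M = (∂Q/∂M)·(M/Q) = 0.0298267 × (7775/399.976) = 0.580.
Since 0 < η < 1, this is a necessity.

0.580 (necessity)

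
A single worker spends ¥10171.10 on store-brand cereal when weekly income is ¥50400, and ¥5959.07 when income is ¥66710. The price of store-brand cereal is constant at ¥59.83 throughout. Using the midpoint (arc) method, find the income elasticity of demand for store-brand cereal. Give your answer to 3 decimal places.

With a constant price, Q₁ = 10171.10/59.83 = 170.000 and Q₂ = 5959.07/59.83 = 99.600 (equivalently, work directly with expenditure since P cancels).
Midpoint %ΔQ = (5959.07 − 10171.10)/8065.09 = -0.52225; midpoint %ΔI = (66710 − 50400)/58555 = 0.27854.
η = -0.52225 / 0.27854 = -1.875.

-1.875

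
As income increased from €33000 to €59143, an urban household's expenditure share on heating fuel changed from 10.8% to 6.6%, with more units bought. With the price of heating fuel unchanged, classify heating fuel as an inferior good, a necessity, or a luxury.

necessity

Quantity rises but the budget share falls as income rises, so 0 < η < 1.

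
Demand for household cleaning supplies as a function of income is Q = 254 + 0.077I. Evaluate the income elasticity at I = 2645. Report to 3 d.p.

At I = 2645: Q = 457.665.
dQ/dI = 0.077.
η = (dQ/dI)·(I/Q) = 0.077 × (2645/457.665) = 0.445.

0.445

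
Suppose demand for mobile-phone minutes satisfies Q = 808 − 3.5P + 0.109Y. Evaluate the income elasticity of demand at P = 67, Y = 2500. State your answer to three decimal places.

At P = 67, Y = 2500: Q = 846.000.
Holding P constant, ∂Q/∂Y = 0.109.
η_Y = (∂Q/∂Y)·(Y/Q) = 0.109 × (2500/846.000) = 0.322.

0.322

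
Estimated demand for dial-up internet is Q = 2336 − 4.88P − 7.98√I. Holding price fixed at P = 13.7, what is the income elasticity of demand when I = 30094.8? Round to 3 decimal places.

-0.782

At P = 13.7, I = 30094.8: Q = 884.785.
Holding P constant, ∂Q/∂I = -7.98/(2√I) = -0.023.
η_I = (∂Q/∂I)·(I/Q) = -0.023 × (30094.8/884.785) = -0.782.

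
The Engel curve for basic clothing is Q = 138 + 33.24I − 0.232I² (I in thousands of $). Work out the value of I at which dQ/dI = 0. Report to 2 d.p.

71.64

dQ/dI = 33.24 − 0.464I.
The good is inferior where dQ/dI < 0. Setting dQ/dI = 0 gives I = 33.24 / 0.464 = 71.64.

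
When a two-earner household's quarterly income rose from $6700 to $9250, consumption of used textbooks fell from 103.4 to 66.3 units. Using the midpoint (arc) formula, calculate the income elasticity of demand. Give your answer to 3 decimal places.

ΔQ = 66.3 − 103.4 = -37.1; midpoint Q̄ = (103.4 + 66.3)/2 = 84.85.
ΔI = 9250 − 6700 = 2550; midpoint Ī = (6700 + 9250)/2 = 7975.
η = (ΔQ/Q̄) ÷ (ΔI/Ī) = (-37.1/84.85) ÷ (2550/7975) = -1.367.

-1.367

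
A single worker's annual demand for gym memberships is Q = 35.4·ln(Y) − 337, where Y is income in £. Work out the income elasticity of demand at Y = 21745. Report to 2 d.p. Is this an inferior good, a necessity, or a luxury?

2.14 (luxury)

At Y = 21745: Q = 16.545.
dQ/dY = 35.4/Y = 0.00162796 at this income.
η = (dQ/dY)·(Y/Q) = 0.00162796 × (21745/16.545) = 2.14.
Since η > 1, the good is a luxury.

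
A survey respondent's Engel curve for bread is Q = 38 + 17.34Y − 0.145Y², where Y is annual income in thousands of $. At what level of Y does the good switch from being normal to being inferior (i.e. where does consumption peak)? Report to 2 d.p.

59.79

dQ/dY = 17.34 − 0.29Y.
The good is inferior where dQ/dY < 0. Setting dQ/dY = 0 gives Y = 17.34 / 0.29 = 59.79.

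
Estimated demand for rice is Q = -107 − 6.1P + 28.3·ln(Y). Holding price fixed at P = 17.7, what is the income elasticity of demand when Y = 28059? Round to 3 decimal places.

0.378

At P = 17.7, Y = 28059: Q = 74.880.
Holding P constant, ∂Q/∂Y = 28.3/Y = 0.00100859.
η_Y = (∂Q/∂Y)·(Y/Q) = 0.00100859 × (28059/74.880) = 0.378.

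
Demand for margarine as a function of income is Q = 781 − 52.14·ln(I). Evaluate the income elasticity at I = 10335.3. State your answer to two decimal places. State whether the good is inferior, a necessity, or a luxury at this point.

-0.17 (inferior good)

At I = 10335.3: Q = 299.053.
dQ/dI = -52.14/I = -0.00504485 at this income.
η = (dQ/dI)·(I/Q) = -0.00504485 × (10335.3/299.053) = -0.17.
Since η < 0, the good is an inferior good.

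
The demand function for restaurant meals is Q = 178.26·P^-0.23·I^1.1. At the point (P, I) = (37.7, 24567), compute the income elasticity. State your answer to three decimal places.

For a multiplicative demand Q = A·P^α·I^β, the income elasticity is β everywhere.
Here β = 1.1, so η = 1.100.

1.100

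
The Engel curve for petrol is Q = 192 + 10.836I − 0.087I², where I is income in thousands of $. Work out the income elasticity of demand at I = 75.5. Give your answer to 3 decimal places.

-0.338

At I = 75.5: Q = 514.1963.
dQ/dI = 10.836 − 0.174I = -2.30100.
η = (dQ/dI)·(I/Q) = -2.30100 × (75.5/514.1963) = -0.338.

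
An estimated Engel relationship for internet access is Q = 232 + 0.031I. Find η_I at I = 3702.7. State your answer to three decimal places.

0.331

At I = 3702.7: Q = 346.784.
dQ/dI = 0.031.
η = (dQ/dI)·(I/Q) = 0.031 × (3702.7/346.784) = 0.331.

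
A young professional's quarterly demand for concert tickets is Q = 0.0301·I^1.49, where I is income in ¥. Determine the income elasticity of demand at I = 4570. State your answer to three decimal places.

For Q = A·I^β the income elasticity is constant and equal to β.
Here β = 1.49, so η = 1.490.

1.490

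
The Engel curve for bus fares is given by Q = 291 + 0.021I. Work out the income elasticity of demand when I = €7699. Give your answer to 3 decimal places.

At I = 7699: Q = 452.679.
dQ/dI = 0.021.
η = (dQ/dI)·(I/Q) = 0.021 × (7699/452.679) = 0.357.

0.357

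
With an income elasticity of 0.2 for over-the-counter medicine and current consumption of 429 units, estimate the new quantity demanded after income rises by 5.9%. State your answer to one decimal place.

%ΔQ ≈ η × %ΔI = 0.2 × 5.9% = 1.18%.
New Q ≈ 429 × (1 + 0.0118) = 434.1.

434.1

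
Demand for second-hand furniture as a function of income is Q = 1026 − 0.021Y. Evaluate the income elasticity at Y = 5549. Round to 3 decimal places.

-0.128

At Y = 5549: Q = 909.471.
dQ/dY = −0.021.
η = (dQ/dY)·(Y/Q) = -0.021 × (5549/909.471) = -0.128.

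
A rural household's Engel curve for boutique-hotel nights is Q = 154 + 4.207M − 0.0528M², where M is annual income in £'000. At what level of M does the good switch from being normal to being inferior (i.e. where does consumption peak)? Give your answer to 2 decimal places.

dQ/dM = 4.207 − 0.1056M.
The good is inferior where dQ/dM < 0. Setting dQ/dM = 0 gives M = 4.207 / 0.1056 = 39.84.

39.84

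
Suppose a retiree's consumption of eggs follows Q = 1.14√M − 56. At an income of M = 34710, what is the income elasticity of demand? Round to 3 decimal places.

0.679

At M = 34710: Q = 156.389.
dQ/dM = 1.14/(2√M) = 0.00305948 at this income.
η = (dQ/dM)·(M/Q) = 0.00305948 × (34710/156.389) = 0.679.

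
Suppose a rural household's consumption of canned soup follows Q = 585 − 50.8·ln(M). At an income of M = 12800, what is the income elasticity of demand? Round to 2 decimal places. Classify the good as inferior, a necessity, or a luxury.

At M = 12800: Q = 104.574.
dQ/dM = -50.8/M = -0.00396875 at this income.
η = (dQ/dM)·(M/Q) = -0.00396875 × (12800/104.574) = -0.49.
Since η < 0, the good is an inferior good.

-0.49 (inferior good)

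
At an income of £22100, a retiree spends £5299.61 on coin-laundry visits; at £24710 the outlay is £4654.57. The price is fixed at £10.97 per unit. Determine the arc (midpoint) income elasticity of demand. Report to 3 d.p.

With a constant price, Q₁ = 5299.61/10.97 = 483.100 and Q₂ = 4654.57/10.97 = 424.300 (equivalently, work directly with expenditure since P cancels).
Midpoint %ΔQ = (4654.57 − 5299.61)/4977.09 = -0.12960; midpoint %ΔI = (24710 − 22100)/23405 = 0.11151.
η = -0.12960 / 0.11151 = -1.162.

-1.162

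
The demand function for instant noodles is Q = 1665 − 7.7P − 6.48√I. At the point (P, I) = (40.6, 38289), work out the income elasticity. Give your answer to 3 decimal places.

At P = 40.6, I = 38289: Q = 84.401.
Holding P constant, ∂Q/∂I = -6.48/(2√I) = -0.016558.
η_I = (∂Q/∂I)·(I/Q) = -0.016558 × (38289/84.401) = -7.512.

-7.512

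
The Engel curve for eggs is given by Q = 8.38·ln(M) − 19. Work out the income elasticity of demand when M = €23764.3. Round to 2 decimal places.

0.13

At M = 23764.3: Q = 65.436.
dQ/dM = 8.38/M = 0.00035263 at this income.
η = (dQ/dM)·(M/Q) = 0.00035263 × (23764.3/65.436) = 0.13.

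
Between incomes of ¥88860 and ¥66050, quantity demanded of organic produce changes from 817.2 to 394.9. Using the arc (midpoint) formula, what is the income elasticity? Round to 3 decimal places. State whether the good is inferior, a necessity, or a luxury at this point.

ΔQ = 394.9 − 817.2 = -422.3; midpoint Q̄ = (817.2 + 394.9)/2 = 606.05.
ΔI = 66050 − 88860 = -22810; midpoint Ī = (88860 + 66050)/2 = 77455.
η = (ΔQ/Q̄) ÷ (ΔI/Ī) = (-422.3/606.05) ÷ (-22810/77455) = 2.366.
η > 1 ⇒ luxury.

2.366 (luxury)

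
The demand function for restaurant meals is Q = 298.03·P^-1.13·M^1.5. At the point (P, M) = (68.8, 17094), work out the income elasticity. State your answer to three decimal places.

1.500

For a multiplicative demand Q = A·P^α·M^β, the income elasticity is β everywhere.
Here β = 1.5, so η = 1.500.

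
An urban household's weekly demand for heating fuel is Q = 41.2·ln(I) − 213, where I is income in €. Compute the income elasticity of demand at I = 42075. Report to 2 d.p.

At I = 42075: Q = 225.665.
dQ/dI = 41.2/I = 0.000979204 at this income.
η = (dQ/dI)·(I/Q) = 0.000979204 × (42075/225.665) = 0.18.

0.18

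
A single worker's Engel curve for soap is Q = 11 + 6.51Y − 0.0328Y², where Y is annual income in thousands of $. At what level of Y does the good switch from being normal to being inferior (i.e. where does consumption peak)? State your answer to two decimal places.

99.24

dQ/dY = 6.51 − 0.0656Y.
The good is inferior where dQ/dY < 0. Setting dQ/dY = 0 gives Y = 6.51 / 0.0656 = 99.24.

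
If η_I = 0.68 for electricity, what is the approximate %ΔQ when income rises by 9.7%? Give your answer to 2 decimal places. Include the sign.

6.60%

%ΔQ ≈ η × %ΔI = 0.68 × 9.7% = 6.60%.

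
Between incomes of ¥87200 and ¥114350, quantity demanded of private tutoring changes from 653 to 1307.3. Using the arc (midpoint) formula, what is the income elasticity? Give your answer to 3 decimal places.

ΔQ = 1307.3 − 653 = 654.3; midpoint Q̄ = (653 + 1307.3)/2 = 980.15.
ΔI = 114350 − 87200 = 27150; midpoint Ī = (87200 + 114350)/2 = 100775.
η = (ΔQ/Q̄) ÷ (ΔI/Ī) = (654.3/980.15) ÷ (27150/100775) = 2.478.

2.478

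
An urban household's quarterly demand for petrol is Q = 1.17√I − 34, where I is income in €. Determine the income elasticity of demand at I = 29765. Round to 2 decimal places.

At I = 29765: Q = 167.855.
dQ/dI = 1.17/(2√I) = 0.00339081 at this income.
η = (dQ/dI)·(I/Q) = 0.00339081 × (29765/167.855) = 0.60.

0.60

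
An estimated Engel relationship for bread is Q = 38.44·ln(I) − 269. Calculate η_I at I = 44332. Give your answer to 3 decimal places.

0.270

At I = 44332: Q = 142.287.
dQ/dI = 38.44/I = 0.000867094 at this income.
η = (dQ/dI)·(I/Q) = 0.000867094 × (44332/142.287) = 0.270.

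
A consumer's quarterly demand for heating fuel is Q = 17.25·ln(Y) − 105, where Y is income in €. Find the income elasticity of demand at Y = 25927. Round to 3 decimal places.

0.245

At Y = 25927: Q = 70.312.
dQ/dY = 17.25/Y = 0.00066533 at this income.
η = (dQ/dY)·(Y/Q) = 0.00066533 × (25927/70.312) = 0.245.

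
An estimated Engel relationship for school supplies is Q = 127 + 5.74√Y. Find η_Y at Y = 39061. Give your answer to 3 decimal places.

0.450

At Y = 39061: Q = 1261.445.
dQ/dY = 5.74/(2√Y) = 0.0145215 at this income.
η = (dQ/dY)·(Y/Q) = 0.0145215 × (39061/1261.445) = 0.450.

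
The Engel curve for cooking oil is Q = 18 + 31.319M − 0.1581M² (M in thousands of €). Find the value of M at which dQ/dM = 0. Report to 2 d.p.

dQ/dM = 31.319 − 0.3162M.
The good is inferior where dQ/dM < 0. Setting dQ/dM = 0 gives M = 31.319 / 0.3162 = 99.05.

99.05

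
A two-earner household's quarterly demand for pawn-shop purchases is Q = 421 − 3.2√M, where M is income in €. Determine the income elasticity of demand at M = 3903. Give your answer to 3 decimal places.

At M = 3903: Q = 221.083.
dQ/dM = -3.2/(2√M) = -0.0256107 at this income.
η = (dQ/dM)·(M/Q) = -0.0256107 × (3903/221.083) = -0.452.

-0.452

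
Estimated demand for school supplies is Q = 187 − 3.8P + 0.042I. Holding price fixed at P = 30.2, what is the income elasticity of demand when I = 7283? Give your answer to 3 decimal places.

0.809

At P = 30.2, I = 7283: Q = 378.126.
Holding P constant, ∂Q/∂I = 0.042.
η_I = (∂Q/∂I)·(I/Q) = 0.042 × (7283/378.126) = 0.809.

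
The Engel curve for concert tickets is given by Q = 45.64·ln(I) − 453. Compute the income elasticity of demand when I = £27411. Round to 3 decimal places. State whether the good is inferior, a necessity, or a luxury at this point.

3.411 (luxury)

At I = 27411: Q = 13.381.
dQ/dI = 45.64/I = 0.00166502 at this income.
η = (dQ/dI)·(I/Q) = 0.00166502 × (27411/13.381) = 3.411.
Since η > 1, the good is a luxury.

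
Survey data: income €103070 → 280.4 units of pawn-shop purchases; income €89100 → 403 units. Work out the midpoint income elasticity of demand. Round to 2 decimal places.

-2.47

ΔQ = 403 − 280.4 = 122.6; midpoint Q̄ = (280.4 + 403)/2 = 341.7.
ΔI = 89100 − 103070 = -13970; midpoint Ī = (103070 + 89100)/2 = 96085.
η = (ΔQ/Q̄) ÷ (ΔI/Ī) = (122.6/341.7) ÷ (-13970/96085) = -2.47.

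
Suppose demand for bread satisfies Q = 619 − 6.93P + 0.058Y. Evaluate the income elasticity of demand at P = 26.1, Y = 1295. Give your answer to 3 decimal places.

0.146

At P = 26.1, Y = 1295: Q = 513.237.
Holding P constant, ∂Q/∂Y = 0.058.
η_Y = (∂Q/∂Y)·(Y/Q) = 0.058 × (1295/513.237) = 0.146.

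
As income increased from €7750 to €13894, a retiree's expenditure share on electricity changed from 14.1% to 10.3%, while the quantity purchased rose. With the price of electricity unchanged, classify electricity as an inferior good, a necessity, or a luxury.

Quantity rises but the budget share falls as income rises, so 0 < η < 1.

necessity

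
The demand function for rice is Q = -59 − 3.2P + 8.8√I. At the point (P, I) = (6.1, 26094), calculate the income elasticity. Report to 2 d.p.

At P = 6.1, I = 26094: Q = 1343.000.
Holding P constant, ∂Q/∂I = 8.8/(2√I) = 0.0272384.
η_I = (∂Q/∂I)·(I/Q) = 0.0272384 × (26094/1343.000) = 0.53.

0.53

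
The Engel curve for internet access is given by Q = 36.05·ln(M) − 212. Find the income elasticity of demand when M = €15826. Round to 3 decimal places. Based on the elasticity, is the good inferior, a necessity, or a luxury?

0.264 (necessity)

At M = 15826: Q = 136.582.
dQ/dM = 36.05/M = 0.0022779 at this income.
η = (dQ/dM)·(M/Q) = 0.0022779 × (15826/136.582) = 0.264.
Since 0 < η < 1, the good is a necessity.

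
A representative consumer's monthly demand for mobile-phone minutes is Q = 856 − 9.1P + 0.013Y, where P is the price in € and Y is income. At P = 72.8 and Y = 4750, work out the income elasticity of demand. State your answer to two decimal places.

At P = 72.8, Y = 4750: Q = 255.270.
Holding P constant, ∂Q/∂Y = 0.013.
η_Y = (∂Q/∂Y)·(Y/Q) = 0.013 × (4750/255.270) = 0.24.

0.24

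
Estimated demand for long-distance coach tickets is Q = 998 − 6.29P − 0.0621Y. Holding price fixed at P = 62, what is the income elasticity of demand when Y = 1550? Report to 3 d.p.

-0.188

At P = 62, Y = 1550: Q = 511.765.
Holding P constant, ∂Q/∂Y = −0.0621.
η_Y = (∂Q/∂Y)·(Y/Q) = -0.0621 × (1550/511.765) = -0.188.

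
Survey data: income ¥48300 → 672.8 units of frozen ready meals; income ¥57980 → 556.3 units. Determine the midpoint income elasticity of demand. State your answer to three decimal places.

ΔQ = 556.3 − 672.8 = -116.5; midpoint Q̄ = (672.8 + 556.3)/2 = 614.55.
ΔI = 57980 − 48300 = 9680; midpoint Ī = (48300 + 57980)/2 = 53140.
η = (ΔQ/Q̄) ÷ (ΔI/Ī) = (-116.5/614.55) ÷ (9680/53140) = -1.041.

-1.041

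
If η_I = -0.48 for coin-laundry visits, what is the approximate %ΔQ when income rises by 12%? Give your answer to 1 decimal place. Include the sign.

-5.8%

%ΔQ ≈ η × %ΔI = -0.48 × 12% = -5.8%.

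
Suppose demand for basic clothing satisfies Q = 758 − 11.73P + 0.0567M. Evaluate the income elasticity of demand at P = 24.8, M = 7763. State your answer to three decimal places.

At P = 24.8, M = 7763: Q = 907.258.
Holding P constant, ∂Q/∂M = 0.0567.
η_M = (∂Q/∂M)·(M/Q) = 0.0567 × (7763/907.258) = 0.485.

0.485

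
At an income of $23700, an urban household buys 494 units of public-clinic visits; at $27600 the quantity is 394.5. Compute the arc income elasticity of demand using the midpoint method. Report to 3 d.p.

-1.473

ΔQ = 394.5 − 494 = -99.5; midpoint Q̄ = (494 + 394.5)/2 = 444.25.
ΔI = 27600 − 23700 = 3900; midpoint Ī = (23700 + 27600)/2 = 25650.
η = (ΔQ/Q̄) ÷ (ΔI/Ī) = (-99.5/444.25) ÷ (3900/25650) = -1.473.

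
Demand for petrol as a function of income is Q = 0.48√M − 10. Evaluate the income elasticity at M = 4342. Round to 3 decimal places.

At M = 4342: Q = 21.629.
dQ/dM = 0.48/(2√M) = 0.00364222 at this income.
η = (dQ/dM)·(M/Q) = 0.00364222 × (4342/21.629) = 0.731.

0.731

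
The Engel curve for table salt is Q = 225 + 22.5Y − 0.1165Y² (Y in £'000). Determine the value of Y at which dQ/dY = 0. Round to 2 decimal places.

dQ/dY = 22.5 − 0.233Y.
The good is inferior where dQ/dY < 0. Setting dQ/dY = 0 gives Y = 22.5 / 0.233 = 96.57.

96.57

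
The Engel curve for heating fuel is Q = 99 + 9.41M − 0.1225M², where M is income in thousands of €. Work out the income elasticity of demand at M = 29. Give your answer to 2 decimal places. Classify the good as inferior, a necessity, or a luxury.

0.25 (necessity)

At M = 29: Q = 268.8675.
dQ/dM = 9.41 − 0.245M = 2.30500.
η = (dQ/dM)·(M/Q) = 2.30500 × (29/268.8675) = 0.25.
0 < η < 1 ⇒ necessity.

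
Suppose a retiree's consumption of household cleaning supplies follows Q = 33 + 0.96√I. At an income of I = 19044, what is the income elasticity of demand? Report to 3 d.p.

0.400

At I = 19044: Q = 165.480.
dQ/dI = 0.96/(2√I) = 0.00347826 at this income.
η = (dQ/dI)·(I/Q) = 0.00347826 × (19044/165.480) = 0.400.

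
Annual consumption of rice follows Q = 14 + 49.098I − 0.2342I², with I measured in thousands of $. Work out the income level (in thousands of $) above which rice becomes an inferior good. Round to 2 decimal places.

dQ/dI = 49.098 − 0.4684I.
The good is inferior where dQ/dI < 0. Setting dQ/dI = 0 gives I = 49.098 / 0.4684 = 104.82.

104.82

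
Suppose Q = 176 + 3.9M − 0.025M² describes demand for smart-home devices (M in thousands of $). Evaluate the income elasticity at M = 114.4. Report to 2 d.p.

-0.71

At M = 114.4: Q = 294.9760.
dQ/dM = 3.9 − 0.05M = -1.82000.
η = (dQ/dM)·(M/Q) = -1.82000 × (114.4/294.9760) = -0.71.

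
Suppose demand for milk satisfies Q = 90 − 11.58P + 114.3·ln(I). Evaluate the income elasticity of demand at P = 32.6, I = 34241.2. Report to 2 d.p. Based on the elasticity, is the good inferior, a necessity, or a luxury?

0.13 (necessity)

At P = 32.6, I = 34241.2: Q = 905.919.
Holding P constant, ∂Q/∂I = 114.3/I = 0.00333808.
η_I = (∂Q/∂I)·(I/Q) = 0.00333808 × (34241.2/905.919) = 0.13.
Since 0 < η < 1, this is a necessity.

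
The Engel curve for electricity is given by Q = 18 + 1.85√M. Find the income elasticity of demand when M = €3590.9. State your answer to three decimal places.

At M = 3590.9: Q = 128.860.
dQ/dM = 1.85/(2√M) = 0.0154362 at this income.
η = (dQ/dM)·(M/Q) = 0.0154362 × (3590.9/128.860) = 0.430.

0.430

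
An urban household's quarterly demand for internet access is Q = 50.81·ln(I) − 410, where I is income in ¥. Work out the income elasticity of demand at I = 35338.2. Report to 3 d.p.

At I = 35338.2: Q = 122.119.
dQ/dI = 50.81/I = 0.00143782 at this income.
η = (dQ/dI)·(I/Q) = 0.00143782 × (35338.2/122.119) = 0.416.

0.416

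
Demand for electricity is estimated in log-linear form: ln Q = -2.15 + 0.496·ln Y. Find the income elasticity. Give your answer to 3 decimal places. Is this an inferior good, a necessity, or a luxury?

0.496 (necessity)

In a log-linear demand, the coefficient on ln Y is the income elasticity.
So η = 0.496.
0 < η < 1 ⇒ necessity.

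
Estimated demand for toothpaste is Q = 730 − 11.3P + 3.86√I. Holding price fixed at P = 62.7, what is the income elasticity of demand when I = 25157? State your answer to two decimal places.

At P = 62.7, I = 25157: Q = 633.723.
Holding P constant, ∂Q/∂I = 3.86/(2√I) = 0.0121682.
η_I = (∂Q/∂I)·(I/Q) = 0.0121682 × (25157/633.723) = 0.48.

0.48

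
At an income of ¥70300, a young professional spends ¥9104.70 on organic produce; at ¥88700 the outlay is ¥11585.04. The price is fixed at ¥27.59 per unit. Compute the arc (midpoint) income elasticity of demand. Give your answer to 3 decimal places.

1.036

With a constant price, Q₁ = 9104.70/27.59 = 330.000 and Q₂ = 11585.04/27.59 = 419.900 (equivalently, work directly with expenditure since P cancels).
Midpoint %ΔQ = (11585.04 − 9104.70)/10344.87 = 0.23977; midpoint %ΔI = (88700 − 70300)/79500 = 0.23145.
η = 0.23977 / 0.23145 = 1.036.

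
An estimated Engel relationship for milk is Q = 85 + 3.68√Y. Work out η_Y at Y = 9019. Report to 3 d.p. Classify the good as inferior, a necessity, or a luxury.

At Y = 9019: Q = 434.484.
dQ/dY = 3.68/(2√Y) = 0.0193749 at this income.
η = (dQ/dY)·(Y/Q) = 0.0193749 × (9019/434.484) = 0.402.
Since 0 < η < 1, the good is a necessity.

0.402 (necessity)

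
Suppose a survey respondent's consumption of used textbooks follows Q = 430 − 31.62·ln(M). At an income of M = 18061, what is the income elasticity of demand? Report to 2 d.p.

At M = 18061: Q = 120.076.
dQ/dM = -31.62/M = -0.00175073 at this income.
η = (dQ/dM)·(M/Q) = -0.00175073 × (18061/120.076) = -0.26.

-0.26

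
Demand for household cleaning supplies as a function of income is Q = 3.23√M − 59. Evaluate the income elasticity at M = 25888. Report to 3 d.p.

0.564

At M = 25888: Q = 460.699.
dQ/dM = 3.23/(2√M) = 0.0100374 at this income.
η = (dQ/dM)·(M/Q) = 0.0100374 × (25888/460.699) = 0.564.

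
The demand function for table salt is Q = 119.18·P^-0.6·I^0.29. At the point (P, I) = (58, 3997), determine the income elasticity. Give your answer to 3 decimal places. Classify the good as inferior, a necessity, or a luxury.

For a multiplicative demand Q = A·P^α·I^β, the income elasticity is β everywhere.
Here β = 0.29, so η = 0.290.
Since 0 < η < 1, this is a necessity.

0.290 (necessity)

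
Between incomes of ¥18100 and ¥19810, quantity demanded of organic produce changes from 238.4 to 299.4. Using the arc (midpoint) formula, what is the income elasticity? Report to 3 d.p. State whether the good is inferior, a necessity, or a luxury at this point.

2.515 (luxury)

ΔQ = 299.4 − 238.4 = 61; midpoint Q̄ = (238.4 + 299.4)/2 = 268.9.
ΔI = 19810 − 18100 = 1710; midpoint Ī = (18100 + 19810)/2 = 18955.
η = (ΔQ/Q̄) ÷ (ΔI/Ī) = (61/268.9) ÷ (1710/18955) = 2.515.
η > 1 ⇒ luxury.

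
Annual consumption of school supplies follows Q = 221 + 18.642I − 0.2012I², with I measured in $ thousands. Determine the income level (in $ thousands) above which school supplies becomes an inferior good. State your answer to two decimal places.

dQ/dI = 18.642 − 0.4024I.
The good is inferior where dQ/dI < 0. Setting dQ/dI = 0 gives I = 18.642 / 0.4024 = 46.33.

46.33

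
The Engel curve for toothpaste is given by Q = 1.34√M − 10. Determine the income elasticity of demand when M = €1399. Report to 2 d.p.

0.62

At M = 1399: Q = 40.120.
dQ/dM = 1.34/(2√M) = 0.0179129 at this income.
η = (dQ/dM)·(M/Q) = 0.0179129 × (1399/40.120) = 0.62.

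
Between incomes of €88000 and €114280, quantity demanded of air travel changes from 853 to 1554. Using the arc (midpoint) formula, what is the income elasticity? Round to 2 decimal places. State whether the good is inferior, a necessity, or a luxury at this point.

2.24 (luxury)

ΔQ = 1554 − 853 = 701; midpoint Q̄ = (853 + 1554)/2 = 1203.5.
ΔI = 114280 − 88000 = 26280; midpoint Ī = (88000 + 114280)/2 = 101140.
η = (ΔQ/Q̄) ÷ (ΔI/Ī) = (701/1203.5) ÷ (26280/101140) = 2.24.
η > 1 ⇒ luxury.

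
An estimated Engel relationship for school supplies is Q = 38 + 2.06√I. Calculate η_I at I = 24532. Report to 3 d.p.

0.447

At I = 24532: Q = 360.652.
dQ/dI = 2.06/(2√I) = 0.00657614 at this income.
η = (dQ/dI)·(I/Q) = 0.00657614 × (24532/360.652) = 0.447.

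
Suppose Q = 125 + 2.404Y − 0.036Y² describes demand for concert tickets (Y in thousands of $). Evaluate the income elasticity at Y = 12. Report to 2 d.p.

At Y = 12: Q = 148.6640.
dQ/dY = 2.404 − 0.072Y = 1.54000.
η = (dQ/dY)·(Y/Q) = 1.54000 × (12/148.6640) = 0.12.

0.12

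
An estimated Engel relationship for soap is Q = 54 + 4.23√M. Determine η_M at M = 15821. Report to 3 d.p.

0.454

At M = 15821: Q = 586.056.
dQ/dM = 4.23/(2√M) = 0.0168149 at this income.
η = (dQ/dM)·(M/Q) = 0.0168149 × (15821/586.056) = 0.454.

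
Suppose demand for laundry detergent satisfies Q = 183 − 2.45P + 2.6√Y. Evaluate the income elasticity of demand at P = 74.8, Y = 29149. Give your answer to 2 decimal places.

At P = 74.8, Y = 29149: Q = 443.640.
Holding P constant, ∂Q/∂Y = 2.6/(2√Y) = 0.00761433.
η_Y = (∂Q/∂Y)·(Y/Q) = 0.00761433 × (29149/443.640) = 0.50.

0.50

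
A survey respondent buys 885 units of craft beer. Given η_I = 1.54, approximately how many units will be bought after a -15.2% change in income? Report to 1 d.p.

677.8

%ΔQ ≈ η × %ΔI = 1.54 × (-15.2%) = -23.408%.
New Q ≈ 885 × (1 − 0.23408) = 677.8.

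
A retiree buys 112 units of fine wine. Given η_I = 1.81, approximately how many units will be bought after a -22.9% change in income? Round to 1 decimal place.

65.6

%ΔQ ≈ η × %ΔI = 1.81 × (-22.9%) = -41.449%.
New Q ≈ 112 × (1 − 0.41449) = 65.6.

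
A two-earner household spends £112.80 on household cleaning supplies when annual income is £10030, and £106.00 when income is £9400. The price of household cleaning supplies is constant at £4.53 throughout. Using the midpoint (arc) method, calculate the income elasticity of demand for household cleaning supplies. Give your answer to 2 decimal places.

0.96

With a constant price, Q₁ = 112.80/4.53 = 24.901 and Q₂ = 106.00/4.53 = 23.400 (equivalently, work directly with expenditure since P cancels).
Midpoint %ΔQ = (106.00 − 112.80)/109.40 = -0.06216; midpoint %ΔI = (9400 − 10030)/9715 = -0.06485.
η = -0.06216 / -0.06485 = 0.96.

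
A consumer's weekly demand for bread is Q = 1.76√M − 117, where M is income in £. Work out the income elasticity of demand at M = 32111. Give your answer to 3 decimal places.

At M = 32111: Q = 198.384.
dQ/dM = 1.76/(2√M) = 0.00491084 at this income.
η = (dQ/dM)·(M/Q) = 0.00491084 × (32111/198.384) = 0.795.

0.795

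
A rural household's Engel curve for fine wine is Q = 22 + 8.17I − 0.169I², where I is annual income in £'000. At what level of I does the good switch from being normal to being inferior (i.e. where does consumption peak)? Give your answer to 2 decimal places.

24.17

dQ/dI = 8.17 − 0.338I.
The good is inferior where dQ/dI < 0. Setting dQ/dI = 0 gives I = 8.17 / 0.338 = 24.17.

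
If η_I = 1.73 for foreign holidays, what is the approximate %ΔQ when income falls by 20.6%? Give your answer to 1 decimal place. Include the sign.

-35.6%

%ΔQ ≈ η × %ΔI = 1.73 × (-20.6%) = -35.6%.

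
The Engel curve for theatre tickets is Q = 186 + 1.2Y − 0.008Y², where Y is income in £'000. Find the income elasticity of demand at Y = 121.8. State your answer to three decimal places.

-0.427

At Y = 121.8: Q = 213.4781.
dQ/dY = 1.2 − 0.016Y = -0.74880.
η = (dQ/dY)·(Y/Q) = -0.74880 × (121.8/213.4781) = -0.427.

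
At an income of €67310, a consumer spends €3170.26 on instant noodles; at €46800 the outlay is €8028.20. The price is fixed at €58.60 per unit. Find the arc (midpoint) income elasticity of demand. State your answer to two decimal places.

With a constant price, Q₁ = 3170.26/58.60 = 54.100 and Q₂ = 8028.20/58.60 = 137.000 (equivalently, work directly with expenditure since P cancels).
Midpoint %ΔQ = (8028.20 − 3170.26)/5599.23 = 0.86761; midpoint %ΔI = (46800 − 67310)/57055 = -0.35948.
η = 0.86761 / -0.35948 = -2.41.

-2.41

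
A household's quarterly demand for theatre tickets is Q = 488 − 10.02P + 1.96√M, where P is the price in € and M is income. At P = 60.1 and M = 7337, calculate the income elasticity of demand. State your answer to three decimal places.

1.564

At P = 60.1, M = 7337: Q = 53.684.
Holding P constant, ∂Q/∂M = 1.96/(2√M) = 0.0114411.
η_M = (∂Q/∂M)·(M/Q) = 0.0114411 × (7337/53.684) = 1.564.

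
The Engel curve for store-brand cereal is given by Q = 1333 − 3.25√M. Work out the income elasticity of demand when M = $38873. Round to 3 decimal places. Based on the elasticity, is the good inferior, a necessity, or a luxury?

At M = 38873: Q = 692.222.
dQ/dM = -3.25/(2√M) = -0.00824194 at this income.
η = (dQ/dM)·(M/Q) = -0.00824194 × (38873/692.222) = -0.463.
Since η < 0, the good is an inferior good.

-0.463 (inferior good)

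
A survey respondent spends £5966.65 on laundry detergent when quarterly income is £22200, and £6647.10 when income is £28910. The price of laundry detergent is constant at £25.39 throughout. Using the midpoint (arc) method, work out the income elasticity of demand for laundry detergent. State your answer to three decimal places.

With a constant price, Q₁ = 5966.65/25.39 = 235.000 and Q₂ = 6647.10/25.39 = 261.800 (equivalently, work directly with expenditure since P cancels).
Midpoint %ΔQ = (6647.10 − 5966.65)/6306.88 = 0.10789; midpoint %ΔI = (28910 − 22200)/25555 = 0.26257.
η = 0.10789 / 0.26257 = 0.411.

0.411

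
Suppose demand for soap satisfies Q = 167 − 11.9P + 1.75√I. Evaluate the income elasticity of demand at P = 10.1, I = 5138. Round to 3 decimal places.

At P = 10.1, I = 5138: Q = 172.250.
Holding P constant, ∂Q/∂I = 1.75/(2√I) = 0.0122071.
η_I = (∂Q/∂I)·(I/Q) = 0.0122071 × (5138/172.250) = 0.364.

0.364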